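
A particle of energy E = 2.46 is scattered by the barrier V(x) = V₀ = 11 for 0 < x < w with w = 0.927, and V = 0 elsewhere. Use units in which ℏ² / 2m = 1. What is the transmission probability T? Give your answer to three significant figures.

E < V₀: inside the barrier ψ ∝ e^{±κx} with κ = √(2m(V₀ − E))/ℏ = 2.922.
κw = 2.709, sinh(κw) = 7.474.
The exact tunnelling result is T⁻¹ = 1 + V₀² sinh²(κw) / [4E(V₀ − E)] = 81.43, so T = 0.0123.

T = 0.0123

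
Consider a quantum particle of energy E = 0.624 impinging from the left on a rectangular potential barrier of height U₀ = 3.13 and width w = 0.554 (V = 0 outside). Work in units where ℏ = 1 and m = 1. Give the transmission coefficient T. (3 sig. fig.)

E < U₀: inside the barrier ψ ∝ e^{±κx} with κ = √(2m(U₀ − E))/ℏ = 2.239.
κw = 1.240, sinh(κw) = 1.584.
Matching ψ, ψ′ at both faces gives T = [1 + U₀² sinh²(κw) / (4E(U₀ − E))]⁻¹ = 1/4.928 = 0.203.

T = 0.203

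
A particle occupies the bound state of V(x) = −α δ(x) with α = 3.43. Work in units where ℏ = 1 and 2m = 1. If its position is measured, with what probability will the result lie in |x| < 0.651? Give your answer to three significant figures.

The normalised bound state is ψ = √κ e^{−κ|x|} with κ = mα/ℏ² = 1.715.
P(|x| < d) = ∫_{−d}^{d} κ e^{−2κ|x|} dx = 1 − e^{−2κd} = 1 − e^{−2.233} = 0.8928.

P = 0.893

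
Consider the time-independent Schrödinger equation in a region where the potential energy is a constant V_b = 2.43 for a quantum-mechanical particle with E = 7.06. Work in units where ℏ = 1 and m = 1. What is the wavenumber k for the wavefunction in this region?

With E > V_b the solution is oscillatory, ψ ∝ e^{±ikx} with k = √(2m(E − V_b))/ℏ.
k = √(2 × 1 × 4.63) = 3.043.

k = 3.04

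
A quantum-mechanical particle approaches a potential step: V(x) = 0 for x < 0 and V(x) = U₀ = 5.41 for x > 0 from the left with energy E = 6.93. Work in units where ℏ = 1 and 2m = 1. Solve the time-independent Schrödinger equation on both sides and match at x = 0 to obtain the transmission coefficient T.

The wavenumbers are k₁ = √(2mE)/ℏ = 2.632 on the left and k₂ = √(2m(E − U₀))/ℏ = 1.233 on the right.
Continuity of ψ and ψ′ at the step yields the reflection amplitude r = (k₁ − k₂)/(k₁ + k₂) = 0.3621; thus R = |r|² = 0.1311, T = 0.8689.

T = 0.869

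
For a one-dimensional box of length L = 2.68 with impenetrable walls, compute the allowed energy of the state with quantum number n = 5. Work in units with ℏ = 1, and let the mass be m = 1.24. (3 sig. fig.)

The infinite-well eigenfunctions ψ_n = √(2/L) sin(nπx/L) vanish at both walls, giving E_n = n²π²ℏ²/(2mL²).
E_5 = 5² × π² / (2 × 1.24 × 2.68²) = 13.85.

E = 13.9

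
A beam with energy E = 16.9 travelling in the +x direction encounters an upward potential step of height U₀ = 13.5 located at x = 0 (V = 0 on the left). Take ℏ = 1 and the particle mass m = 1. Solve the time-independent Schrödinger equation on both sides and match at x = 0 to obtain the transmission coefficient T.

T = 0.855

The wavenumbers are k₁ = √(2mE)/ℏ = 5.814 on the left and k₂ = √(2m(E − U₀))/ℏ = 2.608 on the right.
Continuity of ψ and ψ′ at the step yields the reflection amplitude r = (k₁ − k₂)/(k₁ + k₂) = 0.3807; thus R = |r|² = 0.1449, T = 0.8551.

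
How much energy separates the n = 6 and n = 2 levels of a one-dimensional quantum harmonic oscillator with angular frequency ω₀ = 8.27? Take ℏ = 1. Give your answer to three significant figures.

ΔE = 33.1

E_n = ℏω₀(n + ½), so ΔE = (6 − 2) ℏω₀ = 4 × 8.27 = 33.08.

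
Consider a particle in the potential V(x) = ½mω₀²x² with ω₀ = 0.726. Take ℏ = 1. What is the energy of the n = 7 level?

Using E_n = (n + ½)ℏω₀: E_7 = 7.5 × 0.726 = 5.445.

E = 5.45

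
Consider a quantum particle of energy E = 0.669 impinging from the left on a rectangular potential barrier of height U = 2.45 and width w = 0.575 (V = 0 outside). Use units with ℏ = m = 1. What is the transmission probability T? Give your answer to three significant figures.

T = 0.316

E < U: inside the barrier ψ ∝ e^{±κx} with κ = √(2m(U − E))/ℏ = 1.887.
κw = 1.085, sinh(κw) = 1.311.
Matching ψ, ψ′ at both faces gives T = [1 + U² sinh²(κw) / (4E(U − E))]⁻¹ = 1/3.165 = 0.316.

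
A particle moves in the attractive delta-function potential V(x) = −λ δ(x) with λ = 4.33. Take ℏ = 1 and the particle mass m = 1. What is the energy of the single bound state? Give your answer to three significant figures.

E = -9.37

For x ≠ 0 the bound state is ψ ∝ e^{−κ|x|}; integrating the TISE across the delta gives the cusp condition 2κ = 2mλ/ℏ², so κ = 4.330.
Then E = −ℏ²κ²/(2m) = −mλ²/(2ℏ²) = -9.374.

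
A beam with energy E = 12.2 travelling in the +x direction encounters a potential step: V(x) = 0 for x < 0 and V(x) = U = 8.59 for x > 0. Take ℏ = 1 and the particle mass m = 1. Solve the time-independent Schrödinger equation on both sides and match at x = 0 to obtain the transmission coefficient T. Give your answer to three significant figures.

On each side the TISE gives plane waves with k = √(2m(E − V))/ℏ: k₁ = √(2·1·12.2) = 4.940, k₂ = √(2·1·3.61) = 2.687.
Continuity of ψ and ψ′ at the step yields the reflection amplitude r = (k₁ − k₂)/(k₁ + k₂) = 0.2954; thus R = |r|² = 0.08724, T = 0.9128.

T = 0.913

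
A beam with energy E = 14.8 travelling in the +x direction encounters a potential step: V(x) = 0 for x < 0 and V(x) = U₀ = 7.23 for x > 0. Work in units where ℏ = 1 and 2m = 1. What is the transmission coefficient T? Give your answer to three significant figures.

T = 0.972

The wavenumbers are k₁ = √(2mE)/ℏ = 3.847 on the left and k₂ = √(2m(E − U₀))/ℏ = 2.751 on the right.
Matching ψ and ψ′ at x = 0 gives r = (k₁ − k₂)/(k₁ + k₂), so R = r² = 0.02757 and T = 1 − R = 0.9724.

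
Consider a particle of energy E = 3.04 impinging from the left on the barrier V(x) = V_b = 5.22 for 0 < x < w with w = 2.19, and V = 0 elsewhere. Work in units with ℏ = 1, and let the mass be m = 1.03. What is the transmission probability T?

E < V_b: inside the barrier ψ ∝ e^{±κx} with κ = √(2m(V_b − E))/ℏ = 2.119.
κw = 4.641, sinh(κw) = 51.82.
The exact tunnelling result is T⁻¹ = 1 + V_b² sinh²(κw) / [4E(V_b − E)] = 2761, so T = 0.000362.

T = 0.000362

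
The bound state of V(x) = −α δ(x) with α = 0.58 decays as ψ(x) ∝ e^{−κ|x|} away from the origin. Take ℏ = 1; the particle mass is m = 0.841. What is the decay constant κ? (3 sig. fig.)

Integrate −(ℏ²/2m)ψ'' − αδ(x)ψ = Eψ from −ε to +ε: the ψ'' term gives ψ'(0⁺) − ψ'(0⁻) and the δ term gives −(2mα/ℏ²)ψ(0).
With ψ ∝ e^{−κ|x|} this yields −2κ = −2mα/ℏ², so κ = mα/ℏ² = 0.4878.

κ = 0.488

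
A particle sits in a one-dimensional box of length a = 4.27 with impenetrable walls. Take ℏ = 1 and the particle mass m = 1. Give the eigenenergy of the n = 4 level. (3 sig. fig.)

E = 4.33

The infinite-well eigenfunctions ψ_n = √(2/a) sin(nπx/a) vanish at both walls, giving E_n = n²π²ℏ²/(2ma²).
E_4 = 4² × π² / (2 × 1 × 4.27²) = 4.330.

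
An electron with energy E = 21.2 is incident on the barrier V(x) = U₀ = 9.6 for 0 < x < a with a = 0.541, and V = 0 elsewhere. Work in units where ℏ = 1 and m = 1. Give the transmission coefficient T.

T = 0.976

Above the barrier the interior wavenumber is k₂ = √(2m(E − U₀))/ℏ = 4.817, giving phase k₂a = 2.606.
T = [1 + U₀² sin²(k₂a) / (4E(E − U₀))]⁻¹ = 1/1.024 = 0.976.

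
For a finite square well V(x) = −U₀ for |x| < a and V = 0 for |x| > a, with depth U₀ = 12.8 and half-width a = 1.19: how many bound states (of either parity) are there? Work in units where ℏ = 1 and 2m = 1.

Define the well-strength parameter z₀ = (a/ℏ)√(2mU₀) = 1.19 × √(2·0.5·12.8) = 4.257.
The even/odd transcendental equations gain one root per π/2 in z₀, giving N = 1 + ⌊2z₀/π⌋ = 1 + ⌊2.710⌋ = 3.

N = 3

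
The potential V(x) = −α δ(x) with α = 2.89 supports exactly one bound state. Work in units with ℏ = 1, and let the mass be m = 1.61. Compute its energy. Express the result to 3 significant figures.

For x ≠ 0 the bound state is ψ ∝ e^{−κ|x|}; integrating the TISE across the delta gives the cusp condition 2κ = 2mα/ℏ², so κ = 4.653.
Then E = −ℏ²κ²/(2m) = −mα²/(2ℏ²) = -6.723.

E = -6.72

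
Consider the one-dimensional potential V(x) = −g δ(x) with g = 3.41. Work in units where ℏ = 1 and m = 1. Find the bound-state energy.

For x ≠ 0 the bound state is ψ ∝ e^{−κ|x|}; integrating the TISE across the delta gives the cusp condition 2κ = 2mg/ℏ², so κ = 3.410.
Then E = −ℏ²κ²/(2m) = −mg²/(2ℏ²) = -5.814.

E = -5.81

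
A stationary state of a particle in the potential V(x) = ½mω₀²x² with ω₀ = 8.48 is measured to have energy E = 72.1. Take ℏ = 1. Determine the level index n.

n = 8

E_n = ℏω₀(n + ½) ⇒ n = E/(ℏω₀) − ½ = 72.1/8.48 − 0.5 = 8.002 → n = 8.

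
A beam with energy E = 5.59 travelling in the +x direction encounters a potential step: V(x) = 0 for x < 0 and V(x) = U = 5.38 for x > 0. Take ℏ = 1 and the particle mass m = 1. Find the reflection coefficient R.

R = 0.456

On each side the TISE gives plane waves with k = √(2m(E − V))/ℏ: k₁ = √(2·1·5.59) = 3.344, k₂ = √(2·1·0.21) = 0.6481.
Matching ψ and ψ′ at x = 0 gives r = (k₁ − k₂)/(k₁ + k₂), so R = r² = 0.4560 and T = 1 − R = 0.5440.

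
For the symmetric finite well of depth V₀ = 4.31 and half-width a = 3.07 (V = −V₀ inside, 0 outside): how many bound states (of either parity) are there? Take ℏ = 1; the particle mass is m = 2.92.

The dimensionless depth is z₀ = a√(2mV₀)/ℏ = 3.07 × √(25.17) = 15.40.
The even/odd transcendental equations gain one root per π/2 in z₀, giving N = 1 + ⌊2z₀/π⌋ = 1 + ⌊9.805⌋ = 10.

N = 10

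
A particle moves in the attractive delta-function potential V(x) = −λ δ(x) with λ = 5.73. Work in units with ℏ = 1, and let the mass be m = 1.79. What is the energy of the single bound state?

The bound state is ψ(x) = √κ e^{−κ|x|}. The derivative jump ψ'(0⁺) − ψ'(0⁻) = −(2mλ/ℏ²)ψ(0) fixes κ = mλ/ℏ² = 10.26.
Then E = −ℏ²κ²/(2m) = −mλ²/(2ℏ²) = -29.39.

E = -29.4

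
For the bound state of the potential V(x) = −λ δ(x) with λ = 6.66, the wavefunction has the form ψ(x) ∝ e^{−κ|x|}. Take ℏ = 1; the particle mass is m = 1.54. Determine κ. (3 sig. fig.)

Integrating the TISE across x = 0 gives the cusp condition ψ'(0⁺) − ψ'(0⁻) = −(2mλ/ℏ²)ψ(0).
With ψ ∝ e^{−κ|x|} this yields −2κ = −2mλ/ℏ², so κ = mλ/ℏ² = 10.26.

κ = 10.3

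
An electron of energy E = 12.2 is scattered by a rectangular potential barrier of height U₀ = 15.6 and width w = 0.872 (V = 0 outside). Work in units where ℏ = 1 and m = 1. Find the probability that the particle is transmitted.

T = 0.0287

Since E < U₀ the interior solution is evanescent with decay constant κ = √(2m(U₀ − E))/ℏ = 2.608.
κw = 2.274, sinh(κw) = 4.807.
The exact tunnelling result is T⁻¹ = 1 + U₀² sinh²(κw) / [4E(U₀ − E)] = 34.89, so T = 0.0287.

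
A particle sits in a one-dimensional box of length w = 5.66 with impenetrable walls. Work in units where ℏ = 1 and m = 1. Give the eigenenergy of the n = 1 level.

Requiring ψ(0) = ψ(w) = 0 quantises k = nπ/w, hence E_n = ℏ²k²/2m = n²π²ℏ²/(2mw²).
E_1 = 1² × π² / (2 × 1 × 5.66²) = 0.1540.

E = 0.154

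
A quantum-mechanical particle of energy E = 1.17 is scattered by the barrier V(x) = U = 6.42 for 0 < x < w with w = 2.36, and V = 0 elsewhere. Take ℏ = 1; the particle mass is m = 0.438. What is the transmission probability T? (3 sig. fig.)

T = 0.0000958

Since E < U the interior solution is evanescent with decay constant κ = √(2m(U − E))/ℏ = 2.145.
κw = 5.061, sinh(κw) = 78.88.
Matching ψ, ψ′ at both faces gives T = [1 + U² sinh²(κw) / (4E(U − E))]⁻¹ = 1/10440 = 0.0000958.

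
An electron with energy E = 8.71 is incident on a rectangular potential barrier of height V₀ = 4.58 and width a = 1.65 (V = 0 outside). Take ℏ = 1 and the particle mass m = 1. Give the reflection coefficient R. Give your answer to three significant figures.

R = 0.127

Above the barrier the interior wavenumber is k₂ = √(2m(E − V₀))/ℏ = 2.874, giving phase k₂a = 4.742.
Matching at both interfaces gives T⁻¹ = 1 + V₀² sin²(k₂a) / [4E(E − V₀)] = 1.146, hence T = 0.873.
R = 1 − T = 0.127.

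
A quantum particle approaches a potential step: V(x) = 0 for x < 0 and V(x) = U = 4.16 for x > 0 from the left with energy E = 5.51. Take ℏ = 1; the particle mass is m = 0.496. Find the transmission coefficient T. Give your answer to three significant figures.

On each side the TISE gives plane waves with k = √(2m(E − V))/ℏ: k₁ = √(2·0.496·5.51) = 2.338, k₂ = √(2·0.496·1.35) = 1.157.
Continuity of ψ and ψ′ at the step yields the reflection amplitude r = (k₁ − k₂)/(k₁ + k₂) = 0.3378; thus R = |r|² = 0.1141, T = 0.8859.

T = 0.886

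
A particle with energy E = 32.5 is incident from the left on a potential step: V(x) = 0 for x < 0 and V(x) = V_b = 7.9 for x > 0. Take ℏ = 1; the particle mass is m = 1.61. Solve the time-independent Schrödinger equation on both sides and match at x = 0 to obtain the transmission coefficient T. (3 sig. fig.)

T = 0.995

On each side the TISE gives plane waves with k = √(2m(E − V))/ℏ: k₁ = √(2·1.61·32.5) = 10.23, k₂ = √(2·1.61·24.6) = 8.900.
Continuity of ψ and ψ′ at the step yields the reflection amplitude r = (k₁ − k₂)/(k₁ + k₂) = 0.06951; thus R = |r|² = 0.004832, T = 0.9952.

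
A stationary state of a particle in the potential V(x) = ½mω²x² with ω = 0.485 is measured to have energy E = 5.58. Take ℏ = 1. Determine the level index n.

Invert E_n = (n + ½)ℏω: n = E/ℏω − ½ = 11.005, so n = 11.

n = 11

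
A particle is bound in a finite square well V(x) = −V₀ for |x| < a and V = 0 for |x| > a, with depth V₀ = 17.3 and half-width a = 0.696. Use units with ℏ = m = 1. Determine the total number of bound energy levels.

The dimensionless depth is z₀ = a√(2mV₀)/ℏ = 0.696 × √(34.60) = 4.094.
The even/odd transcendental equations gain one root per π/2 in z₀, giving N = 1 + ⌊2z₀/π⌋ = 1 + ⌊2.606⌋ = 3.

N = 3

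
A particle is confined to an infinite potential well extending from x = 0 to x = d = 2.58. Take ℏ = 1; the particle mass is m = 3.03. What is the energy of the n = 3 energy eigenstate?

E = 2.20

The infinite-well eigenfunctions ψ_n = √(2/d) sin(nπx/d) vanish at both walls, giving E_n = n²π²ℏ²/(2md²).
E_3 = 3² × π² / (2 × 3.03 × 2.58²) = 2.202.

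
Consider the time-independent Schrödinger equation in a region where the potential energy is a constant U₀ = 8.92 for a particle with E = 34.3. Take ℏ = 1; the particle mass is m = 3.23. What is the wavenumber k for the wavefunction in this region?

With E > U₀ the solution is oscillatory, ψ ∝ e^{±ikx} with k = √(2m(E − U₀))/ℏ.
k = √(2 × 3.23 × 25.38) = 12.80.

k = 12.8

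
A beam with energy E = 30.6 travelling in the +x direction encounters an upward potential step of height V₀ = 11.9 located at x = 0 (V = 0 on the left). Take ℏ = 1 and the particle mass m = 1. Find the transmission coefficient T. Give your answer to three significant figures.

T = 0.985

On each side the TISE gives plane waves with k = √(2m(E − V))/ℏ: k₁ = √(2·1·30.6) = 7.823, k₂ = √(2·1·18.7) = 6.116.
Continuity of ψ and ψ′ at the step yields the reflection amplitude r = (k₁ − k₂)/(k₁ + k₂) = 0.1225; thus R = |r|² = 0.01501, T = 0.9850.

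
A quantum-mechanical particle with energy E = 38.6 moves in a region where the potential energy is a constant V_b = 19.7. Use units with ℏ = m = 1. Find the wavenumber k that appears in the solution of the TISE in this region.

k = 6.15

With E > V_b the solution is oscillatory, ψ ∝ e^{±ikx} with k = √(2m(E − V_b))/ℏ.
k = √(2 × 1 × 18.9) = 6.148.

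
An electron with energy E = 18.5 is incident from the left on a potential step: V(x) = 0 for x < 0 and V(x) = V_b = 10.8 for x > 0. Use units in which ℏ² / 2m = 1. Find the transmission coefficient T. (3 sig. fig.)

T = 0.953

The wavenumbers are k₁ = √(2mE)/ℏ = 4.301 on the left and k₂ = √(2m(E − V_b))/ℏ = 2.775 on the right.
Continuity of ψ and ψ′ at the step yields the reflection amplitude r = (k₁ − k₂)/(k₁ + k₂) = 0.2157; thus R = |r|² = 0.04652, T = 0.9535.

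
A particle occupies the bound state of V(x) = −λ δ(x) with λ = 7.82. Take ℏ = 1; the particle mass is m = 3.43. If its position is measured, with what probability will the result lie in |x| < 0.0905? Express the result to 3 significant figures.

The normalised bound state is ψ = √κ e^{−κ|x|} with κ = mλ/ℏ² = 26.82.
P(|x| < d) = ∫_{−d}^{d} κ e^{−2κ|x|} dx = 1 − e^{−2κd} = 1 − e^{−4.855} = 0.9922.

P = 0.992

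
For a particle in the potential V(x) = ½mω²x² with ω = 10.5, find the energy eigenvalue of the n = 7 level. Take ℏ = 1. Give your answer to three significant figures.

E = 78.8

Using E_n = (n + ½)ℏω: E_7 = 7.5 × 10.5 = 78.75.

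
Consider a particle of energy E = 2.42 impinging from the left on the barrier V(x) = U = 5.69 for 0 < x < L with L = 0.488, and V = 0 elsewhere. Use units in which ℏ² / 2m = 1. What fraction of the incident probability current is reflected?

R = 0.506

E < U: inside the barrier ψ ∝ e^{±κx} with κ = √(2m(U − E))/ℏ = 1.808.
κL = 0.8825, sinh(κL) = 1.002.
Matching ψ, ψ′ at both faces gives T = [1 + U² sinh²(κL) / (4E(U − E))]⁻¹ = 1/2.026 = 0.494.
R = 1 − T = 0.506.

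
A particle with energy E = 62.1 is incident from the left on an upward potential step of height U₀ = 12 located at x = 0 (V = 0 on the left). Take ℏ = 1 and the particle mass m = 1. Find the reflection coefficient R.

R = 0.00288

On each side the TISE gives plane waves with k = √(2m(E − V))/ℏ: k₁ = √(2·1·62.1) = 11.14, k₂ = √(2·1·50.1) = 10.01.
Continuity of ψ and ψ′ at the step yields the reflection amplitude r = (k₁ − k₂)/(k₁ + k₂) = 0.05363; thus R = |r|² = 0.002876, T = 0.9971.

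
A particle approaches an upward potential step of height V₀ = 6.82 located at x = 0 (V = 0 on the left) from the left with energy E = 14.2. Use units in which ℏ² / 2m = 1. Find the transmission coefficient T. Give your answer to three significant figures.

T = 0.974

The wavenumbers are k₁ = √(2mE)/ℏ = 3.768 on the left and k₂ = √(2m(E − V₀))/ℏ = 2.717 on the right.
Matching ψ and ψ′ at x = 0 gives r = (k₁ − k₂)/(k₁ + k₂), so R = r² = 0.02630 and T = 1 − R = 0.9737.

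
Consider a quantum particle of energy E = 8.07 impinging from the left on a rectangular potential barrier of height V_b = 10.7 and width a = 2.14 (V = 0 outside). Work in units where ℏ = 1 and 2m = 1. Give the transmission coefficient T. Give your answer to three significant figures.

T = 0.00287

Since E < V_b the interior solution is evanescent with decay constant κ = √(2m(V_b − E))/ℏ = 1.622.
κa = 3.470, sinh(κa) = 16.06.
The exact tunnelling result is T⁻¹ = 1 + V_b² sinh²(κa) / [4E(V_b − E)] = 348.9, so T = 0.00287.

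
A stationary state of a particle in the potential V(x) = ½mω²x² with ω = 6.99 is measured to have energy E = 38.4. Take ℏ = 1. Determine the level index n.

Invert E_n = (n + ½)ℏω: n = E/ℏω − ½ = 4.994, so n = 5.

n = 5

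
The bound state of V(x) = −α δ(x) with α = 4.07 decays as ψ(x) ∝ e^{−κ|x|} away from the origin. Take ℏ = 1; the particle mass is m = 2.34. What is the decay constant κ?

κ = 9.52

Integrating the TISE across x = 0 gives the cusp condition ψ'(0⁺) − ψ'(0⁻) = −(2mα/ℏ²)ψ(0).
With ψ ∝ e^{−κ|x|} this yields −2κ = −2mα/ℏ², so κ = mα/ℏ² = 9.524.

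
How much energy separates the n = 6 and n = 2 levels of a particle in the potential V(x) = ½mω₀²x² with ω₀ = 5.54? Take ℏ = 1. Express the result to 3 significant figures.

ΔE = 22.2

E_n = ℏω₀(n + ½), so ΔE = (6 − 2) ℏω₀ = 4 × 5.54 = 22.16.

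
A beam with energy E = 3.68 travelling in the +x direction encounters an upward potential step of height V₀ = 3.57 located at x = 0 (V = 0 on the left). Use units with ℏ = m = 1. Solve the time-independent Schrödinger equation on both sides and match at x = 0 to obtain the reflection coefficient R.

R = 0.497

On each side the TISE gives plane waves with k = √(2m(E − V))/ℏ: k₁ = √(2·1·3.68) = 2.713, k₂ = √(2·1·0.11) = 0.4690.
Matching ψ and ψ′ at x = 0 gives r = (k₁ − k₂)/(k₁ + k₂), so R = r² = 0.4973 and T = 1 − R = 0.5027.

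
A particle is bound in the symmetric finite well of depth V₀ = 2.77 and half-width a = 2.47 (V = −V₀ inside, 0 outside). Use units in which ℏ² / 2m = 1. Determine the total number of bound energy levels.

N = 3

Define the well-strength parameter z₀ = (a/ℏ)√(2mV₀) = 2.47 × √(2·0.5·2.77) = 4.111.
A new bound state (alternating even/odd) appears each time z₀ passes a multiple of π/2, so N = ⌊2z₀/π⌋ + 1 = ⌊2.617⌋ + 1 = 3.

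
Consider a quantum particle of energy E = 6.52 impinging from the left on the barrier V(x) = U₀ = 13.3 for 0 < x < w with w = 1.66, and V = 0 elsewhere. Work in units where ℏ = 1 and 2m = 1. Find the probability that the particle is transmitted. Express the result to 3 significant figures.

T = 0.000704

E < U₀: inside the barrier ψ ∝ e^{±κx} with κ = √(2m(U₀ − E))/ℏ = 2.604.
κw = 4.322, sinh(κw) = 37.68.
The exact tunnelling result is T⁻¹ = 1 + U₀² sinh²(κw) / [4E(U₀ − E)] = 1421, so T = 0.000704.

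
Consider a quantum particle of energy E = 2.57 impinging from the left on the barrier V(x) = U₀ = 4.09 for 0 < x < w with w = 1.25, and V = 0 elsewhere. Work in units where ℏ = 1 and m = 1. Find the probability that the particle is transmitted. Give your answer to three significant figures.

T = 0.0468

E < U₀: inside the barrier ψ ∝ e^{±κx} with κ = √(2m(U₀ − E))/ℏ = 1.744.
κw = 2.179, sinh(κw) = 4.364.
Matching ψ, ψ′ at both faces gives T = [1 + U₀² sinh²(κw) / (4E(U₀ − E))]⁻¹ = 1/21.39 = 0.0468.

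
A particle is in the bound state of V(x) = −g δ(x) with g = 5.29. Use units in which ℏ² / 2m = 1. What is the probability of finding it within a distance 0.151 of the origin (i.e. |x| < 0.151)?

P = 0.550

The normalised bound state is ψ = √κ e^{−κ|x|} with κ = mg/ℏ² = 2.645.
P(|x| < d) = ∫_{−d}^{d} κ e^{−2κ|x|} dx = 1 − e^{−2κd} = 1 − e^{−0.7988} = 0.5501.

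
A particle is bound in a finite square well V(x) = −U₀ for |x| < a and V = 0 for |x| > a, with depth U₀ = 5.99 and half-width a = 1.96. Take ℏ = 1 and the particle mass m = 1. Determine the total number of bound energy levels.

N = 5

Define the well-strength parameter z₀ = (a/ℏ)√(2mU₀) = 1.96 × √(2·1·5.99) = 6.784.
A new bound state (alternating even/odd) appears each time z₀ passes a multiple of π/2, so N = ⌊2z₀/π⌋ + 1 = ⌊4.319⌋ + 1 = 5.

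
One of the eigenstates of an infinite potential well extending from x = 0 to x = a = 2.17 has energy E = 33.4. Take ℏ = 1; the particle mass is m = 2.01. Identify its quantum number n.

For an infinite well E_n = n²π²ℏ²/(2ma²), so n = (a/πℏ)√(2mE).
n = (2.17/π) × √(2 × 2.01 × 33.4) = 8.004 → n = 8.

n = 8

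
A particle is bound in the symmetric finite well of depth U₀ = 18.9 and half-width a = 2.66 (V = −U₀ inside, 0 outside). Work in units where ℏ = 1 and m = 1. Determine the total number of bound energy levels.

N = 11

The dimensionless depth is z₀ = a√(2mU₀)/ℏ = 2.66 × √(37.80) = 16.35.
The even/odd transcendental equations gain one root per π/2 in z₀, giving N = 1 + ⌊2z₀/π⌋ = 1 + ⌊10.41⌋ = 11.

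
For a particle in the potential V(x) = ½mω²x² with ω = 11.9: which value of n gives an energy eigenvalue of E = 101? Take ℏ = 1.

n = 8

E_n = ℏω(n + ½) ⇒ n = E/(ℏω) − ½ = 101/11.9 − 0.5 = 7.987 → n = 8.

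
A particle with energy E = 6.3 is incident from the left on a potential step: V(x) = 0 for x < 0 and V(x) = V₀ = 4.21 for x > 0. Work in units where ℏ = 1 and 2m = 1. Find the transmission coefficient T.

T = 0.928

The wavenumbers are k₁ = √(2mE)/ℏ = 2.510 on the left and k₂ = √(2m(E − V₀))/ℏ = 1.446 on the right.
Continuity of ψ and ψ′ at the step yields the reflection amplitude r = (k₁ − k₂)/(k₁ + k₂) = 0.2691; thus R = |r|² = 0.07239, T = 0.9276.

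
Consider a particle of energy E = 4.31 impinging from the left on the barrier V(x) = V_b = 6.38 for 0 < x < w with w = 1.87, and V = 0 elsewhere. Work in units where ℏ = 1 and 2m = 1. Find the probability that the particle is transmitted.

T = 0.0160

Since E < V_b the interior solution is evanescent with decay constant κ = √(2m(V_b − E))/ℏ = 1.439.
κw = 2.690, sinh(κw) = 7.335.
The exact tunnelling result is T⁻¹ = 1 + V_b² sinh²(κw) / [4E(V_b − E)] = 62.37, so T = 0.0160.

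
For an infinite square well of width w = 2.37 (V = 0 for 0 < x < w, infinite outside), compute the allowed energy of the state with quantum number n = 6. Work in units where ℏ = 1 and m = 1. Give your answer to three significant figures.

E = 31.6

Requiring ψ(0) = ψ(w) = 0 quantises k = nπ/w, hence E_n = ℏ²k²/2m = n²π²ℏ²/(2mw²).
E_6 = 6² × π² / (2 × 1 × 2.37²) = 31.63.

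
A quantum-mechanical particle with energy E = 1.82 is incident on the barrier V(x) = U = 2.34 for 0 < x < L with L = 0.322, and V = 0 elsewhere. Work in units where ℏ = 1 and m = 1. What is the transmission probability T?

E < U: inside the barrier ψ ∝ e^{±κx} with κ = √(2m(U − E))/ℏ = 1.020.
κL = 0.3284, sinh(κL) = 0.3343.
Matching ψ, ψ′ at both faces gives T = [1 + U² sinh²(κL) / (4E(U − E))]⁻¹ = 1/1.162 = 0.861.

T = 0.861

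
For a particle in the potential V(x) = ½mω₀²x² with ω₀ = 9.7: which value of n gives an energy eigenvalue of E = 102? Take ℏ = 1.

n = 10

Invert E_n = (n + ½)ℏω₀: n = E/ℏω₀ − ½ = 10.015, so n = 10.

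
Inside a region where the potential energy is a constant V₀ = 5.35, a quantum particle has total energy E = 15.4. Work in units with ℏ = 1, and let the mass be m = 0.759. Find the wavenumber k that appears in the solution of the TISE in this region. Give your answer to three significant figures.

k = 3.91

With E > V₀ the solution is oscillatory, ψ ∝ e^{±ikx} with k = √(2m(E − V₀))/ℏ.
k = √(2 × 0.759 × 10.05) = 3.906.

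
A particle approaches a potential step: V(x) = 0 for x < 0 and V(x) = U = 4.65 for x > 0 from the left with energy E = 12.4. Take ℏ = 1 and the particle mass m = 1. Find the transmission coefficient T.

On each side the TISE gives plane waves with k = √(2m(E − V))/ℏ: k₁ = √(2·1·12.4) = 4.980, k₂ = √(2·1·7.75) = 3.937.
Continuity of ψ and ψ′ at the step yields the reflection amplitude r = (k₁ − k₂)/(k₁ + k₂) = 0.1170; thus R = |r|² = 0.01368, T = 0.9863.

T = 0.986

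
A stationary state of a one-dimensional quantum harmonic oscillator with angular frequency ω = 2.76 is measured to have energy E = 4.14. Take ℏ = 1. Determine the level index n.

E_n = ℏω(n + ½) ⇒ n = E/(ℏω) − ½ = 4.14/2.76 − 0.5 = 1.000 → n = 1.

n = 1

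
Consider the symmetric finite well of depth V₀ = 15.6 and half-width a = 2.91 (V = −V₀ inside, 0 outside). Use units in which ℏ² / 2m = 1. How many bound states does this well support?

The dimensionless depth is z₀ = a√(2mV₀)/ℏ = 2.91 × √(15.60) = 11.49.
A new bound state (alternating even/odd) appears each time z₀ passes a multiple of π/2, so N = ⌊2z₀/π⌋ + 1 = ⌊7.317⌋ + 1 = 8.

N = 8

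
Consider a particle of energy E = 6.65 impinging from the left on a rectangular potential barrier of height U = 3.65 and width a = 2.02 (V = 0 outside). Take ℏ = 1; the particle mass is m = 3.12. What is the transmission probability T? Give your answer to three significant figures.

Above the barrier the interior wavenumber is k₂ = √(2m(E − U))/ℏ = 4.327, giving phase k₂a = 8.740.
T = [1 + U² sin²(k₂a) / (4E(E − U))]⁻¹ = 1/1.067 = 0.937.

T = 0.937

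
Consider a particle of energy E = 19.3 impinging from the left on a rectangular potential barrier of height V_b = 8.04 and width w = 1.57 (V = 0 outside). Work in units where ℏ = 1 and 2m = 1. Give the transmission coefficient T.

E > V_b: inside the barrier k₂ = √(2m(E − V_b))/ℏ = 3.356, k₂w = 5.268.
T = [1 + V_b² sin²(k₂w) / (4E(E − V_b))]⁻¹ = 1/1.054 = 0.949.

T = 0.949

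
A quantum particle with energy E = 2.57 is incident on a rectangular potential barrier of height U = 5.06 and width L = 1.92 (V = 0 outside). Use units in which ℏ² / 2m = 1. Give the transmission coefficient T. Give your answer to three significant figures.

Since E < U the interior solution is evanescent with decay constant κ = √(2m(U − E))/ℏ = 1.578.
κL = 3.030, sinh(κL) = 10.32.
The exact tunnelling result is T⁻¹ = 1 + U² sinh²(κL) / [4E(U − E)] = 107.6, so T = 0.00930.

T = 0.00930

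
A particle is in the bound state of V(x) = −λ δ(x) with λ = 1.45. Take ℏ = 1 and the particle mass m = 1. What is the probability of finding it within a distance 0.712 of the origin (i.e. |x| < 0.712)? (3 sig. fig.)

The normalised bound state is ψ = √κ e^{−κ|x|} with κ = mλ/ℏ² = 1.450.
P(|x| < d) = ∫_{−d}^{d} κ e^{−2κ|x|} dx = 1 − e^{−2κd} = 1 − e^{−2.065} = 0.8732.

P = 0.873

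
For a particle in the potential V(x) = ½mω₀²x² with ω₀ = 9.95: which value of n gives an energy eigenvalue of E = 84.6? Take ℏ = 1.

Invert E_n = (n + ½)ℏω₀: n = E/ℏω₀ − ½ = 8.003, so n = 8.

n = 8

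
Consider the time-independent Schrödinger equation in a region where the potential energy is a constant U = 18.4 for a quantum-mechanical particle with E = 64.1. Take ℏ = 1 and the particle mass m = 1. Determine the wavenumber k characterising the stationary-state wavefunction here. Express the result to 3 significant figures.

With E > U the solution is oscillatory, ψ ∝ e^{±ikx} with k = √(2m(E − U))/ℏ.
k = √(2 × 1 × 45.7) = 9.560.

k = 9.56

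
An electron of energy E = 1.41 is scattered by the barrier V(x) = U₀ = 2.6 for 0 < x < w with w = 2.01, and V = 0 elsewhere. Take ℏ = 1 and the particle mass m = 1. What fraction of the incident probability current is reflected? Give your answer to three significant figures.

E < U₀: inside the barrier ψ ∝ e^{±κx} with κ = √(2m(U₀ − E))/ℏ = 1.543.
κw = 3.101, sinh(κw) = 11.09.
The exact tunnelling result is T⁻¹ = 1 + U₀² sinh²(κw) / [4E(U₀ − E)] = 124.8, so T = 0.00801.
R = 1 − T = 0.992.

R = 0.992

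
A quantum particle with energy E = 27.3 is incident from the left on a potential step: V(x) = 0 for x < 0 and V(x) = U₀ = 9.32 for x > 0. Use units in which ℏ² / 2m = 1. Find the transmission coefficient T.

The wavenumbers are k₁ = √(2mE)/ℏ = 5.225 on the left and k₂ = √(2m(E − U₀))/ℏ = 4.240 on the right.
Continuity of ψ and ψ′ at the step yields the reflection amplitude r = (k₁ − k₂)/(k₁ + k₂) = 0.1040; thus R = |r|² = 0.01082, T = 0.9892.

T = 0.989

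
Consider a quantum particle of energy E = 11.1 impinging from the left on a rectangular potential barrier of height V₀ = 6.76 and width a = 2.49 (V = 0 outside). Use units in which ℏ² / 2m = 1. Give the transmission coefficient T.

E > V₀: inside the barrier k₂ = √(2m(E − V₀))/ℏ = 2.083, k₂a = 5.187.
T = [1 + V₀² sin²(k₂a) / (4E(E − V₀))]⁻¹ = 1/1.188 = 0.842.

T = 0.842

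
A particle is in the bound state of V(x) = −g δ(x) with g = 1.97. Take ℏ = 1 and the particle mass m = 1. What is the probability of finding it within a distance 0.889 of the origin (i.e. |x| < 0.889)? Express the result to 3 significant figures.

The normalised bound state is ψ = √κ e^{−κ|x|} with κ = mg/ℏ² = 1.970.
P(|x| < d) = ∫_{−d}^{d} κ e^{−2κ|x|} dx = 1 − e^{−2κd} = 1 − e^{−3.503} = 0.9699.

P = 0.970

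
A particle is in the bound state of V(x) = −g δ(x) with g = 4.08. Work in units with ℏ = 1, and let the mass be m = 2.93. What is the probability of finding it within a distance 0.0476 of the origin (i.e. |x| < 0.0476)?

The normalised bound state is ψ = √κ e^{−κ|x|} with κ = mg/ℏ² = 11.95.
P(|x| < d) = ∫_{−d}^{d} κ e^{−2κ|x|} dx = 1 − e^{−2κd} = 1 − e^{−1.138} = 0.6796.

P = 0.680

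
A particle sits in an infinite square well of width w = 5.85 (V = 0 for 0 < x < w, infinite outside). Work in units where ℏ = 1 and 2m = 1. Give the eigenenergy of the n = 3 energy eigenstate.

Requiring ψ(0) = ψ(w) = 0 quantises k = nπ/w, hence E_n = ℏ²k²/2m = n²π²ℏ²/(2mw²).
E_3 = 3² × π² / (2 × 0.5 × 5.85²) = 2.596.

E = 2.60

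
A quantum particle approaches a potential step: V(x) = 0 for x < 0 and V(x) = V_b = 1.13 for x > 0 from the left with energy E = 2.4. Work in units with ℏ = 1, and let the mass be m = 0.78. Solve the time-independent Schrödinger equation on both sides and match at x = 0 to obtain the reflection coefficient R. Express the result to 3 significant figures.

R = 0.0249

The wavenumbers are k₁ = √(2mE)/ℏ = 1.935 on the left and k₂ = √(2m(E − V_b))/ℏ = 1.408 on the right.
Matching ψ and ψ′ at x = 0 gives r = (k₁ − k₂)/(k₁ + k₂), so R = r² = 0.02490 and T = 1 − R = 0.9751.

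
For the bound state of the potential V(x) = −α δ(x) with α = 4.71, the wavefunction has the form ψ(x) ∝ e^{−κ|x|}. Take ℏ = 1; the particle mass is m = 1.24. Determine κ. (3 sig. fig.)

Integrating the TISE across x = 0 gives the cusp condition ψ'(0⁺) − ψ'(0⁻) = −(2mα/ℏ²)ψ(0).
With ψ ∝ e^{−κ|x|} this yields −2κ = −2mα/ℏ², so κ = mα/ℏ² = 5.840.

κ = 5.84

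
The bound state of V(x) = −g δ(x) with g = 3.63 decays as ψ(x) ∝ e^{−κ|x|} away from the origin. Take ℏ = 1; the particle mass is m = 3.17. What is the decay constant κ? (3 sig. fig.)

κ = 11.5

Integrating the TISE across x = 0 gives the cusp condition ψ'(0⁺) − ψ'(0⁻) = −(2mg/ℏ²)ψ(0).
With ψ ∝ e^{−κ|x|} this yields −2κ = −2mg/ℏ², so κ = mg/ℏ² = 11.51.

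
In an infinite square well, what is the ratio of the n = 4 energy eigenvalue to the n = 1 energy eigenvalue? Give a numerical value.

16

Since E_n ∝ n², the ratio is (4/1)² = 16.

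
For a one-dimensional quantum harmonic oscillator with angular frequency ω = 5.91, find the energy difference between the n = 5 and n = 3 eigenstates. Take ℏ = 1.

ΔE = 11.8

E_n = ℏω(n + ½), so ΔE = (5 − 3) ℏω = 2 × 5.91 = 11.82.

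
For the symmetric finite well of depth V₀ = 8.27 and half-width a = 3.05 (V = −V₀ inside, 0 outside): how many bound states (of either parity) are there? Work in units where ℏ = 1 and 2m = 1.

Define the well-strength parameter z₀ = (a/ℏ)√(2mV₀) = 3.05 × √(2·0.5·8.27) = 8.771.
The even/odd transcendental equations gain one root per π/2 in z₀, giving N = 1 + ⌊2z₀/π⌋ = 1 + ⌊5.584⌋ = 6.

N = 6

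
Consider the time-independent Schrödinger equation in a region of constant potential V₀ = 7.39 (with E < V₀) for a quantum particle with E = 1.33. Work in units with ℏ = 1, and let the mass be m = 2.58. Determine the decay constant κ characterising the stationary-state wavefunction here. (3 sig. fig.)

Since E < V₀ the TISE in this region is ψ'' = κ²ψ with κ = √(2m(V₀ − E))/ℏ.
κ = √(2 × 2.58 × 6.06) = 5.592.

κ = 5.59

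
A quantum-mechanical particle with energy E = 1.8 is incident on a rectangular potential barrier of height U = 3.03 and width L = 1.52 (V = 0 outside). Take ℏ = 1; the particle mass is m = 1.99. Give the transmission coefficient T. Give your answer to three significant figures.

E < U: inside the barrier ψ ∝ e^{±κx} with κ = √(2m(U − E))/ℏ = 2.213.
κL = 3.363, sinh(κL) = 14.42.
Matching ψ, ψ′ at both faces gives T = [1 + U² sinh²(κL) / (4E(U − E))]⁻¹ = 1/216.6 = 0.00462.

T = 0.00462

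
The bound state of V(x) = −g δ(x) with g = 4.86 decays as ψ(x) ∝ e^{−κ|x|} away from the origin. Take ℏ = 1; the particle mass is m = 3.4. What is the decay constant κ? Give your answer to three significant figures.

Integrate −(ℏ²/2m)ψ'' − gδ(x)ψ = Eψ from −ε to +ε: the ψ'' term gives ψ'(0⁺) − ψ'(0⁻) and the δ term gives −(2mg/ℏ²)ψ(0).
With ψ ∝ e^{−κ|x|} this yields −2κ = −2mg/ℏ², so κ = mg/ℏ² = 16.52.

κ = 16.5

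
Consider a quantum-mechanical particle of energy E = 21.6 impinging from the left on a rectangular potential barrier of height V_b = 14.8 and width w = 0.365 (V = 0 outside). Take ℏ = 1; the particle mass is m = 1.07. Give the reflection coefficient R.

Above the barrier the interior wavenumber is k₂ = √(2m(E − V_b))/ℏ = 3.815, giving phase k₂w = 1.392.
Matching at both interfaces gives T⁻¹ = 1 + V_b² sin²(k₂w) / [4E(E − V_b)] = 1.361, hence T = 0.735.
R = 1 − T = 0.265.

R = 0.265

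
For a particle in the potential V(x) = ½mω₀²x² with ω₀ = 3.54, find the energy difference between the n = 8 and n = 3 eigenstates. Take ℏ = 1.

ΔE = 17.7

E_n = ℏω₀(n + ½), so ΔE = (8 − 3) ℏω₀ = 5 × 3.54 = 17.70.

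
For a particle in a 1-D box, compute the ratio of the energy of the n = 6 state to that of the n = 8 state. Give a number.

Since E_n ∝ n², the ratio is (6/8)² = 0.5625.

0.5625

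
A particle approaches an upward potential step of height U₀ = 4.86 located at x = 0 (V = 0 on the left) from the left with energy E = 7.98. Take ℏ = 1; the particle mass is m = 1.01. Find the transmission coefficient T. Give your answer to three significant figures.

On each side the TISE gives plane waves with k = √(2m(E − V))/ℏ: k₁ = √(2·1.01·7.98) = 4.015, k₂ = √(2·1.01·3.12) = 2.510.
Continuity of ψ and ψ′ at the step yields the reflection amplitude r = (k₁ − k₂)/(k₁ + k₂) = 0.2306; thus R = |r|² = 0.05316, T = 0.9468.

T = 0.947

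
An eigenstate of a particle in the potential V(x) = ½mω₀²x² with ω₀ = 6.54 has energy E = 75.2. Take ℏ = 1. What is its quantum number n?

n = 11

E_n = ℏω₀(n + ½) ⇒ n = E/(ℏω₀) − ½ = 75.2/6.54 − 0.5 = 10.998 → n = 11.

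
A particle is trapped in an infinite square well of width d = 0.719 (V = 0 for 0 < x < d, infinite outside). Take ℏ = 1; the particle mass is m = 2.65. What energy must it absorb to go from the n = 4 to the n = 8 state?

ΔE = 173

E_n = n²π²ℏ²/(2md²), so ΔE = (8² − 4²) π²ℏ²/(2md²).
ΔE = 48 × π² / (2 × 2.65 × 0.719²) = 172.9.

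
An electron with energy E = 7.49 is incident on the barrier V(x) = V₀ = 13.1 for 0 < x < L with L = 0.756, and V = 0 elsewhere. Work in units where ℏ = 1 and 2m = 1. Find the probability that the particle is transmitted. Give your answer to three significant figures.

Since E < V₀ the interior solution is evanescent with decay constant κ = √(2m(V₀ − E))/ℏ = 2.369.
κL = 1.791, sinh(κL) = 2.913.
Matching ψ, ψ′ at both faces gives T = [1 + V₀² sinh²(κL) / (4E(V₀ − E))]⁻¹ = 1/9.665 = 0.103.

T = 0.103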